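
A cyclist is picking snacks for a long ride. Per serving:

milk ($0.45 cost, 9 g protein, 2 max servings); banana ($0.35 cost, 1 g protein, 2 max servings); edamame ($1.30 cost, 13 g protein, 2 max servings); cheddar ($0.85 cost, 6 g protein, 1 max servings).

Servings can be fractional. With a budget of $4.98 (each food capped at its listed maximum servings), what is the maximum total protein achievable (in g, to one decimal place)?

51.8 g

Protein per dollar: milk 20, edamame 10, cheddar 7.059, banana 2.857.
Take 2 servings of milk: spends $0.90, +18.0 g protein (running total 18.0 g).
Take 2 servings of edamame: spends $2.60, +26.0 g protein (running total 44.0 g).
Take 1 serving of cheddar: spends $0.85, +6.0 g protein (running total 50.0 g).
Take 1.8 servings of banana: spends $0.63, +1.8 g protein (running total 51.8 g).
Filling greedily by protein-per-dollar is optimal for one linear limit, giving 51.8 g.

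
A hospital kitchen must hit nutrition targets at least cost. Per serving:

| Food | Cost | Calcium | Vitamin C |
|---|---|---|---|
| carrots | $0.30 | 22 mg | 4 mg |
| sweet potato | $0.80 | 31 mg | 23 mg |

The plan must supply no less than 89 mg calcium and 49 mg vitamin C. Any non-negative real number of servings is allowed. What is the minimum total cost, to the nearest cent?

A basic optimal solution has at most two foods positive. Try each food alone and each pair with both targets met exactly.
carrots only: max(89/22, 49/4) = 12.25 servings → $3.67.
sweet potato only: max(89/31, 49/23) = 2.871 servings → $2.30.
carrots + sweet potato with both tight: 1.382 servings and 1.89 servings → $1.93.
The minimum over all feasible corners is $1.93.

$1.93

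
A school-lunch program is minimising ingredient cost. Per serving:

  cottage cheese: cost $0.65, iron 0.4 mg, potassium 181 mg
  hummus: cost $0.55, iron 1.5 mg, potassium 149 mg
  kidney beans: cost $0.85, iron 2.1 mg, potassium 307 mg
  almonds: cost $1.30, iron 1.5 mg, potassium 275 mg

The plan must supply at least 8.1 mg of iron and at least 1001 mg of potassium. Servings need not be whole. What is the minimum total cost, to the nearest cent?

$3.13

Minimising a linear cost over {iron ≥ 8.1, potassium ≥ 1001, servings ≥ 0} — the optimum is at a vertex, using one or two foods.
cottage cheese only: max(8.1/0.4, 1001/181) = 20.25 servings → $13.16.
hummus only: max(8.1/1.5, 1001/149) = 6.718 servings → $3.69.
kidney beans only: max(8.1/2.1, 1001/307) = 3.857 servings → $3.28.
almonds only: max(8.1/1.5, 1001/275) = 5.4 servings → $7.02.
cottage cheese + hummus with both tight: 1.39 servings and 5.029 servings → $3.67.
cottage cheese + kidney beans: intersection lies outside the first quadrant.
cottage cheese + almonds: intersection lies outside the first quadrant.
hummus + kidney beans with both tight: 2.606 servings and 1.996 servings → $3.13.
hummus + almonds with both tight: 3.841 servings and 1.559 servings → $4.14.
kidney beans + almonds: the both-tight solution has a negative serving — not a feasible corner.
So the least-cost plan costs $3.13.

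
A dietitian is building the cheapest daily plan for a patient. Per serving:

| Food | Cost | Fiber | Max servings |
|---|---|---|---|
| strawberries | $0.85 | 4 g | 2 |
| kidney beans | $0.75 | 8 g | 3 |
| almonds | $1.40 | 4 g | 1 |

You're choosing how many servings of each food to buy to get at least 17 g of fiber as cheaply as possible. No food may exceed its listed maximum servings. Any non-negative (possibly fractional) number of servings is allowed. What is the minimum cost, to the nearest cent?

$1.59

Cost per g of fiber: kidney beans $0.0938, strawberries $0.2125, almonds $0.3500.
Take 2.125 servings of kidney beans: +17.0 g fiber for $1.59 (total $1.59, still need 0.0 g).
Greedy by cheapest-per-g is optimal for a single linear constraint, so the minimum cost is $1.59.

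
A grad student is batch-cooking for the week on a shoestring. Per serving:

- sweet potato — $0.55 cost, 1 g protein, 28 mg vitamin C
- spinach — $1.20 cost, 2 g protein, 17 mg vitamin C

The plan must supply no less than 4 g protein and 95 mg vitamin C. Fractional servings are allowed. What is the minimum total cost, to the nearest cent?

$2.20

An LP optimum is at a vertex; with two nutrient constraints at most two foods are used. Check each candidate.
sweet potato only: max(4/1, 95/28) = 4 servings → $2.20.
spinach only: max(4/2, 95/17) = 5.588 servings → $6.71.
sweet potato + spinach with both tight: 3.128 servings and 0.4359 servings → $2.24.
The minimum over all feasible corners is $2.20.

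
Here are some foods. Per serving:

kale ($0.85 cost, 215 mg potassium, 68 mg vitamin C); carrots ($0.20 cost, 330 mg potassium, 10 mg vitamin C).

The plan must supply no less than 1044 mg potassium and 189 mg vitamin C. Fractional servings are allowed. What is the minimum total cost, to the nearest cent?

$2.47

kale only: max(1044/215, 189/68) = 4.856 servings → $4.13.
carrots only: max(1044/330, 189/10) = 18.9 servings → $3.78.
kale + carrots with both tight: 2.559 servings and 1.496 servings → $2.47.
So the least-cost plan costs $2.47.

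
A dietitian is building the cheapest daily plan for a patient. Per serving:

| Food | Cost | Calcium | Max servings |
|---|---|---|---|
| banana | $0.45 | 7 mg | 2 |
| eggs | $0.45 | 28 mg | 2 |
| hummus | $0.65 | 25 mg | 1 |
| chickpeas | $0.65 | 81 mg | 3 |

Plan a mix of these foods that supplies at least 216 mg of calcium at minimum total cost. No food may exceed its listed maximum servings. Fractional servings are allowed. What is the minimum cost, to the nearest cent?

Cost per mg of calcium: chickpeas $0.0080, eggs $0.0161, hummus $0.0260, banana $0.0643.
Take 2.667 servings of chickpeas: +216.0 mg calcium for $1.73 (total $1.73, still need 0.0 mg).
Greedy by cheapest-per-mg is optimal for a single linear constraint, so the minimum cost is $1.73.

$1.73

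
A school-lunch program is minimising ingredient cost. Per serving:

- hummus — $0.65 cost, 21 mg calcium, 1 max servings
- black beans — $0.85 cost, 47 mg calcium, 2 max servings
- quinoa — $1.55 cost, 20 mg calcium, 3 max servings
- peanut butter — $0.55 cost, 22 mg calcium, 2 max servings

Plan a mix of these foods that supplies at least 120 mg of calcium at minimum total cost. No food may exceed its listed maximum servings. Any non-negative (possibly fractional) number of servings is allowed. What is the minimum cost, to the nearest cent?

$2.35

Cost per mg of calcium: black beans $0.0181, peanut butter $0.0250, hummus $0.0310, quinoa $0.0775.
Take 2 servings of black beans: +94.0 mg calcium for $1.70 (total $1.70, still need 26.0 mg).
Take 1.182 servings of peanut butter: +26.0 mg calcium for $0.65 (total $2.35, still need 0.0 mg).
Greedy by cheapest-per-mg is optimal for a single linear constraint, so the minimum cost is $2.35.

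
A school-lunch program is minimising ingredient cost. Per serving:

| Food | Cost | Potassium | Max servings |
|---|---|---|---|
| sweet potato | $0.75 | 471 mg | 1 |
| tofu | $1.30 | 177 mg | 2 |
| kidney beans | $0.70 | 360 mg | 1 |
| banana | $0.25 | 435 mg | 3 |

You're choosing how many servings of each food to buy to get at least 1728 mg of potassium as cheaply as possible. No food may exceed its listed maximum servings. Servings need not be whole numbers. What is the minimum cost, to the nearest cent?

Cost per mg of potassium: banana $0.0006, sweet potato $0.0016, kidney beans $0.0019, tofu $0.0073.
Take 3 servings of banana: +1305.0 mg potassium for $0.75 (total $0.75, still need 423.0 mg).
Take 0.8981 servings of sweet potato: +423.0 mg potassium for $0.67 (total $1.42, still need 0.0 mg).
Filling from the cheapest source first is optimal under one linear minimum: $1.42.

$1.42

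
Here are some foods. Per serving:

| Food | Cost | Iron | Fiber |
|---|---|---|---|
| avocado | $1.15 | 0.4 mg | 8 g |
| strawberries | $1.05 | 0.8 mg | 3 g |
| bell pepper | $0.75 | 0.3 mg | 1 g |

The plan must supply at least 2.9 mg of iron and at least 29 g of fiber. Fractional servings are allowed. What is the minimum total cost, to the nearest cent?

$5.55

Two binding constraints pin down two serving amounts, so the optimal mix uses at most two foods. The candidates are each food alone (scaled to the tighter of iron/fiber) and each pair with both constraints tight.
avocado only: max(2.9/0.4, 29/8) = 7.25 servings → $8.34.
strawberries only: max(2.9/0.8, 29/3) = 9.667 servings → $10.15.
bell pepper only: max(2.9/0.3, 29/1) = 29 servings → $21.75.
avocado + strawberries with both tight: 2.788 servings and 2.231 servings → $5.55.
avocado + bell pepper with both tight: 2.9 servings and 5.8 servings → $7.68.
strawberries + bell pepper: the both-tight solution has a negative serving — not a feasible corner.
The minimum over all feasible corners is $5.55.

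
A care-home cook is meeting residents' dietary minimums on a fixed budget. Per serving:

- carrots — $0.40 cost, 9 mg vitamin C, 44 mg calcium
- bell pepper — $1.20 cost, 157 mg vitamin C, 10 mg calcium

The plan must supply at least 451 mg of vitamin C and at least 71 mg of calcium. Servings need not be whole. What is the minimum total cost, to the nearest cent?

$3.77

Compare the cost at each extreme point of the feasible region.
carrots only: max(451/9, 71/44) = 50.11 servings → $20.04.
bell pepper only: max(451/157, 71/10) = 7.1 servings → $8.52.
carrots + bell pepper with both tight: 0.9735 servings and 2.817 servings → $3.77.
The minimum over all feasible corners is $3.77.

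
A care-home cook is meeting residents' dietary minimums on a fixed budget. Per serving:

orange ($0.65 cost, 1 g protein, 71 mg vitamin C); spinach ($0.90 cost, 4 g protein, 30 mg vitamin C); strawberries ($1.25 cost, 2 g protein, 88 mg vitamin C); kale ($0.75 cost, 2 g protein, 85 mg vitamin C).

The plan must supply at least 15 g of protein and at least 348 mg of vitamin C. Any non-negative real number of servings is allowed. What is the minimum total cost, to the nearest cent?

Minimising a linear cost over {protein ≥ 15, vitamin C ≥ 348, servings ≥ 0} — the optimum is at a vertex, using one or two foods.
orange only: max(15/1, 348/71) = 15 servings → $9.75.
spinach only: max(15/4, 348/30) = 11.6 servings → $10.44.
strawberries only: max(15/2, 348/88) = 7.5 servings → $9.38.
kale only: max(15/2, 348/85) = 7.5 servings → $5.62.
orange + spinach with both tight: 3.709 servings and 2.823 servings → $4.95.
orange + strawberries with both targets exact would need a negative amount; discard.
orange + kale: the both-tight solution has a negative serving — not a feasible corner.
spinach + strawberries with both tight: 2.137 servings and 3.226 servings → $5.96.
spinach + kale with both tight: 2.068 servings and 3.364 servings → $4.38.
strawberries + kale with both targets exact would need a negative amount; discard.
Cheapest feasible corner: $4.38.

$4.38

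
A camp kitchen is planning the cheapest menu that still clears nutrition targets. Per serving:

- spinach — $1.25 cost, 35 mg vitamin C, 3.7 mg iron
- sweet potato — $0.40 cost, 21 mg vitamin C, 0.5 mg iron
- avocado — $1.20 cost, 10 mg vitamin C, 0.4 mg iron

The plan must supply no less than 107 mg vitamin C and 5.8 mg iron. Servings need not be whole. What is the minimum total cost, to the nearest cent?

$2.70

With two linear requirements the optimum uses one or two foods; enumerate the corners.
spinach only: max(107/35, 5.8/3.7) = 3.057 servings → $3.82.
sweet potato only: max(107/21, 5.8/0.5) = 11.6 servings → $4.64.
avocado only: max(107/10, 5.8/0.4) = 14.5 servings → $17.40.
spinach + sweet potato with both tight: 1.135 servings and 3.204 servings → $2.70.
spinach + avocado with both tight: 0.6609 servings and 8.387 servings → $10.89.
sweet potato + avocado with both targets exact would need a negative amount; discard.
Cheapest feasible corner: $2.70.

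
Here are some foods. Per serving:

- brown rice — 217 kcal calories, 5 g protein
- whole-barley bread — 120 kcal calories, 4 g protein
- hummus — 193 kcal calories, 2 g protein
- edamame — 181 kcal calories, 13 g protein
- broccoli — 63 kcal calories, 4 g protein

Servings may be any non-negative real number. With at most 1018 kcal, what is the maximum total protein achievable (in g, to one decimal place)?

73.1 g

Protein per kcal: edamame 0.07182, broccoli 0.06349, whole-barley bread 0.03333, brown rice 0.02304, hummus 0.01036.
With no serving limits, spend the whole calories allowance on edamame: 1018 kcal / 181 kcal × 13 g = 73.1 g.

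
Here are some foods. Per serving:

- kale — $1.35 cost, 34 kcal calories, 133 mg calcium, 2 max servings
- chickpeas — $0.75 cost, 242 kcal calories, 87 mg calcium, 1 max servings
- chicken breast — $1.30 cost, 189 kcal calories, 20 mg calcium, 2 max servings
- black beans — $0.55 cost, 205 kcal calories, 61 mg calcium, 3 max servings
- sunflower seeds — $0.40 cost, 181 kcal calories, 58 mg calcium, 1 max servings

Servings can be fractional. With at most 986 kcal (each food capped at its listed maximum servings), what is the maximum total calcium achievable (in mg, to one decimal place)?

558.3 mg

Calcium per kcal: kale 3.912, chickpeas 0.3595, sunflower seeds 0.3204, black beans 0.2976, chicken breast 0.1058.
Take 2 servings of kale: uses 68 kcal, +266.0 mg calcium (running total 266.0 mg).
Take 1 serving of chickpeas: uses 242 kcal, +87.0 mg calcium (running total 353.0 mg).
Take 1 serving of sunflower seeds: uses 181 kcal, +58.0 mg calcium (running total 411.0 mg).
Take 2.415 servings of black beans: uses 495 kcal, +147.3 mg calcium (running total 558.3 mg).
Greedy by best ratio exhausts the calories allowance optimally: 558.3 mg.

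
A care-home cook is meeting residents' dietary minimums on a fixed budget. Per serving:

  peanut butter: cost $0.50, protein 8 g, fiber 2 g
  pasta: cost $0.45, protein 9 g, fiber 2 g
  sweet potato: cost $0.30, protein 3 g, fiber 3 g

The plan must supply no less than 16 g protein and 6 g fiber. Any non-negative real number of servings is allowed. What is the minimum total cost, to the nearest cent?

peanut butter only: max(16/8, 6/2) = 3 servings → $1.50.
pasta only: max(16/9, 6/2) = 3 servings → $1.35.
sweet potato only: max(16/3, 6/3) = 5.333 servings → $1.60.
peanut butter + pasta: intersection lies outside the first quadrant.
peanut butter + sweet potato with both tight: 1.667 servings and 0.8889 servings → $1.10.
pasta + sweet potato with both tight: 1.429 servings and 1.048 servings → $0.96.
So the least-cost plan costs $0.96.

$0.96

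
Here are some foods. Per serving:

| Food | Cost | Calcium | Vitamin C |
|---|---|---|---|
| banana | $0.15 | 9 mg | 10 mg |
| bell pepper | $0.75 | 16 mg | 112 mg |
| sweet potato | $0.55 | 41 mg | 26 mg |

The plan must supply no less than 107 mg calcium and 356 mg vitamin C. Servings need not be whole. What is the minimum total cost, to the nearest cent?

Minimising a linear cost over {calcium ≥ 107, vitamin C ≥ 356, servings ≥ 0} — the optimum is at a vertex, using one or two foods.
banana only: max(107/9, 356/10) = 35.6 servings → $5.34.
bell pepper only: max(107/16, 356/112) = 6.688 servings → $5.02.
sweet potato only: max(107/41, 356/26) = 13.69 servings → $7.53.
banana + bell pepper with both tight: 7.415 servings and 2.517 servings → $3.00.
banana + sweet potato: intersection lies outside the first quadrant.
bell pepper + sweet potato with both tight: 2.829 servings and 1.506 servings → $2.95.
So the least-cost plan costs $2.95.

$2.95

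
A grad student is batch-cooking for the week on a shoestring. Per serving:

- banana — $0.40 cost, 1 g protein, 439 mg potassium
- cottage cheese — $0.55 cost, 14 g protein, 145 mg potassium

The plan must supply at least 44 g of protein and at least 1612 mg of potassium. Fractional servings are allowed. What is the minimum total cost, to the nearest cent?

$2.70

With two linear requirements the optimum uses one or two foods; enumerate the corners.
banana only: max(44/1, 1612/439) = 44 servings → $17.60.
cottage cheese only: max(44/14, 1612/145) = 11.12 servings → $6.11.
banana + cottage cheese with both tight: 2.698 servings and 2.95 servings → $2.70.
Cheapest feasible corner: $2.70.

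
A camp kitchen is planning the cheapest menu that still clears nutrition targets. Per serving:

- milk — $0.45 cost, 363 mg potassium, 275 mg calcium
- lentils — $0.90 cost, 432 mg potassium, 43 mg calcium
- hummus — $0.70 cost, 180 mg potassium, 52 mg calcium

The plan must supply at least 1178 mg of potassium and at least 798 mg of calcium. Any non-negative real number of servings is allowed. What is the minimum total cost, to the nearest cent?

$1.46

An LP optimum is at a vertex; with two nutrient constraints at most two foods are used. Check each candidate.
milk only: max(1178/363, 798/275) = 3.245 servings → $1.46.
lentils only: max(1178/432, 798/43) = 18.56 servings → $16.70.
hummus only: max(1178/180, 798/52) = 15.35 servings → $10.74.
milk + lentils with both tight: 2.85 servings and 0.3322 servings → $1.58.
milk + hummus with both tight: 2.69 servings and 1.119 servings → $1.99.
lentils + hummus: intersection lies outside the first quadrant.
So the least-cost plan costs $1.46.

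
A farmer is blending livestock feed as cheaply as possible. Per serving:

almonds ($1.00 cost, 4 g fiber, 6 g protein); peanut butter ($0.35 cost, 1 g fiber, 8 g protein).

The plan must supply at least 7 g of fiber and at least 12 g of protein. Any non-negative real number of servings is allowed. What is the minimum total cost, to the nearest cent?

For a min-cost LP with two ≥-constraints, a basic feasible solution has at most two positive variables.
almonds only: max(7/4, 12/6) = 2 servings → $2.00.
peanut butter only: max(7/1, 12/8) = 7 servings → $2.45.
almonds + peanut butter with both tight: 1.692 servings and 0.2308 servings → $1.77.
So the least-cost plan costs $1.77.

$1.77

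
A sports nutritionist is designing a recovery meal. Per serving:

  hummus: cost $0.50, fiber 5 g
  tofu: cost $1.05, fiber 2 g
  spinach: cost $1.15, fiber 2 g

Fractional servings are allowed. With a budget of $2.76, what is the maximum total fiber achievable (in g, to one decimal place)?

27.6 g

Fiber per dollar: hummus 10, tofu 1.905, spinach 1.739.
With no serving limits, spend the whole cost allowance on hummus: $2.76 / $0.50 × 5 g = 27.6 g.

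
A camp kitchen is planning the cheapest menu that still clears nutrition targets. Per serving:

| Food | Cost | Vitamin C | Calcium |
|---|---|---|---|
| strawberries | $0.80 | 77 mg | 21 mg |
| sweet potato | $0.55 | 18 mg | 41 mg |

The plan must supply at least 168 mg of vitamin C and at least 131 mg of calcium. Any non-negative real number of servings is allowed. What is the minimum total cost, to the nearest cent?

$2.60

Compare the cost at each extreme point of the feasible region.
strawberries only: max(168/77, 131/21) = 6.238 servings → $4.99.
sweet potato only: max(168/18, 131/41) = 9.333 servings → $5.13.
strawberries + sweet potato with both tight: 1.63 servings and 2.36 servings → $2.60.
Cheapest feasible corner: $2.60.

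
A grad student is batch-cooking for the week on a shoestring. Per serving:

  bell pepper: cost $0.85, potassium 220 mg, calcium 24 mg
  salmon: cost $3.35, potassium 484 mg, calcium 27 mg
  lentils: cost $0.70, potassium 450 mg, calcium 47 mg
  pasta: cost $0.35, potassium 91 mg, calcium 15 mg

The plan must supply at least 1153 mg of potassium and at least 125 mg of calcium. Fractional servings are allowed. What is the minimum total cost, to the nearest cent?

The cheapest plan sits at a corner of the feasible region — with two constraints it uses at most two foods.
bell pepper only: max(1153/220, 125/24) = 5.241 servings → $4.45.
salmon only: max(1153/484, 125/27) = 4.63 servings → $15.51.
lentils only: max(1153/450, 125/47) = 2.66 servings → $1.86.
pasta only: max(1153/91, 125/15) = 12.67 servings → $4.43.
bell pepper + salmon with both tight: 5.174 servings and 0.0303 servings → $4.50.
bell pepper + lentils with both tight: 4.476 servings and 0.3739 servings → $4.07.
bell pepper + pasta with both targets exact would need a negative amount; discard.
salmon + lentils: the both-tight solution has a negative serving — not a feasible corner.
salmon + pasta with both tight: 1.233 servings and 6.115 servings → $6.27.
lentils + pasta with both tight: 2.394 servings and 0.8326 servings → $1.97.
So the least-cost plan costs $1.86.

$1.86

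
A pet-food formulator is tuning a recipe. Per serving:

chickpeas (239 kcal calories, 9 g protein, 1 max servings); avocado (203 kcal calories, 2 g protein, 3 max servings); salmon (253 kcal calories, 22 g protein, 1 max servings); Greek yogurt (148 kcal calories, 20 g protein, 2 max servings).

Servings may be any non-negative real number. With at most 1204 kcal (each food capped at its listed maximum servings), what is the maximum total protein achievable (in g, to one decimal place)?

Protein per kcal: Greek yogurt 0.1351, salmon 0.08696, chickpeas 0.03766, avocado 0.009852.
Take 2 servings of Greek yogurt: uses 296 kcal, +40.0 g protein (running total 40.0 g).
Take 1 serving of salmon: uses 253 kcal, +22.0 g protein (running total 62.0 g).
Take 1 serving of chickpeas: uses 239 kcal, +9.0 g protein (running total 71.0 g).
Take 2.049 servings of avocado: uses 416 kcal, +4.1 g protein (running total 75.1 g).
Greedy by best ratio exhausts the calories allowance optimally: 75.1 g.

75.1 g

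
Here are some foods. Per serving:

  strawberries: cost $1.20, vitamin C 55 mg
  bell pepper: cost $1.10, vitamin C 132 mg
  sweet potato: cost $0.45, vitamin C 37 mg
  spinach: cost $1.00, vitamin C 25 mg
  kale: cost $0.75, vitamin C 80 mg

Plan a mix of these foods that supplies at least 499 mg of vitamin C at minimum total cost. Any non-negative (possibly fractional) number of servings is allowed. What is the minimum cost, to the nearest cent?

Cost per mg of vitamin C: bell pepper $0.0083, kale $0.0094, sweet potato $0.0122, strawberries $0.0218, spinach $0.0400.
With no serving limits, use only bell pepper: 499 mg / 132 mg = 3.78 servings × $1.10 = $4.16.

$4.16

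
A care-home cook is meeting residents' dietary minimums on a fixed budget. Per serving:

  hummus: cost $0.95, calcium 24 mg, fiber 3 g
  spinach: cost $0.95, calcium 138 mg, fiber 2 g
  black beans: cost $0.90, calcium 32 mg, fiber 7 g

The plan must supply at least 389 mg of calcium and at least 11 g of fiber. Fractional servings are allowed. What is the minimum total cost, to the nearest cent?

A basic optimal solution has at most two foods positive. Try each food alone and each pair with both targets met exactly.
hummus only: max(389/24, 11/3) = 16.21 servings → $15.40.
spinach only: max(389/138, 11/2) = 5.5 servings → $5.22.
black beans only: max(389/32, 11/7) = 12.16 servings → $10.94.
hummus + spinach with both tight: 2.022 servings and 2.467 servings → $4.26.
hummus + black beans: the both-tight solution has a negative serving — not a feasible corner.
spinach + black beans with both tight: 2.629 servings and 0.8204 servings → $3.24.
Cheapest feasible corner: $3.24.

$3.24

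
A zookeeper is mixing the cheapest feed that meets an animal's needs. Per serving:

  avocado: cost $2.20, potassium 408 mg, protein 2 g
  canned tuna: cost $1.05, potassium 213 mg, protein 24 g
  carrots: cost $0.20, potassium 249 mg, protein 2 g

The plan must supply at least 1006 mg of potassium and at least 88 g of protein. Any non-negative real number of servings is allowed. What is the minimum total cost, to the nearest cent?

$3.96

With two linear requirements the optimum uses one or two foods; enumerate the corners.
avocado only: max(1006/408, 88/2) = 44 servings → $96.80.
canned tuna only: max(1006/213, 88/24) = 4.723 servings → $4.96.
carrots only: max(1006/249, 88/2) = 44 servings → $8.80.
avocado + canned tuna with both tight: 0.5766 servings and 3.619 servings → $5.07.
avocado + carrots: the both-tight solution has a negative serving — not a feasible corner.
canned tuna + carrots with both tight: 3.586 servings and 0.973 servings → $3.96.
The minimum over all feasible corners is $3.96.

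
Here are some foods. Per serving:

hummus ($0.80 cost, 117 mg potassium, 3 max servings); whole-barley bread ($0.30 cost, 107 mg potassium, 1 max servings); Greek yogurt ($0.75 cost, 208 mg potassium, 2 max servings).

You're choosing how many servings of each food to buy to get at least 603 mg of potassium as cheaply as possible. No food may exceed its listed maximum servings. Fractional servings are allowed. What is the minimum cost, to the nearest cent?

$2.35

Cost per mg of potassium: whole-barley bread $0.0028, Greek yogurt $0.0036, hummus $0.0068.
Take 1 serving of whole-barley bread: +107.0 mg potassium for $0.30 (total $0.30, still need 496.0 mg).
Take 2 servings of Greek yogurt: +416.0 mg potassium for $1.50 (total $1.80, still need 80.0 mg).
Take 0.6838 servings of hummus: +80.0 mg potassium for $0.55 (total $2.35, still need 0.0 mg).
Greedy by cheapest-per-mg is optimal for a single linear constraint, so the minimum cost is $2.35.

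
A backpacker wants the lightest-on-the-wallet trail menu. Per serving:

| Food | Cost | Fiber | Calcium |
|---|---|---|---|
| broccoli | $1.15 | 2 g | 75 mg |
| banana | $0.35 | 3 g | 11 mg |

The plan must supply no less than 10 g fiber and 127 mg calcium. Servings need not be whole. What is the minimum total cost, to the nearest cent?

At the optimum either one food covers both requirements or two foods hit both targets exactly; no other combination can be cheaper.
broccoli only: max(10/2, 127/75) = 5 servings → $5.75.
banana only: max(10/3, 127/11) = 11.55 servings → $4.04.
broccoli + banana with both tight: 1.335 servings and 2.443 servings → $2.39.
Cheapest feasible corner: $2.39.

$2.39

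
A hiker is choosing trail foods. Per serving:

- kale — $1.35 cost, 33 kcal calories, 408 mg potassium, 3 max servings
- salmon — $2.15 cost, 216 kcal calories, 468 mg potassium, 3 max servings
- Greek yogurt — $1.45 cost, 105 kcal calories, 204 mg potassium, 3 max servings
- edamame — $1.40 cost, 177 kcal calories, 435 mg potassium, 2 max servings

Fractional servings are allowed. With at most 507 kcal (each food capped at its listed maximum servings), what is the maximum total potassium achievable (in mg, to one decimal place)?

2211.0 mg

Potassium per kcal: kale 12.36, edamame 2.458, salmon 2.167, Greek yogurt 1.943.
Take 3 servings of kale: uses 99 kcal, +1224.0 mg potassium (running total 1224.0 mg).
Take 2 servings of edamame: uses 354 kcal, +870.0 mg potassium (running total 2094.0 mg).
Take 0.25 servings of salmon: uses 54 kcal, +117.0 mg potassium (running total 2211.0 mg).
Greedy by best ratio exhausts the calories allowance optimally: 2211.0 mg.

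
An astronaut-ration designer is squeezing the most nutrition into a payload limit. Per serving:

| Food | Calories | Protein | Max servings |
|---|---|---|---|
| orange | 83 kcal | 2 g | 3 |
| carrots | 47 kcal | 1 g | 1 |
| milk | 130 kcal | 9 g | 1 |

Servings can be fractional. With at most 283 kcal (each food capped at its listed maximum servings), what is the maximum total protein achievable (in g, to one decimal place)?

12.7 g

Protein per kcal: milk 0.06923, orange 0.0241, carrots 0.02128.
Take 1 serving of milk: uses 130 kcal, +9.0 g protein (running total 9.0 g).
Take 1.843 servings of orange: uses 153 kcal, +3.7 g protein (running total 12.7 g).
Greedy by best ratio exhausts the calories allowance optimally: 12.7 g.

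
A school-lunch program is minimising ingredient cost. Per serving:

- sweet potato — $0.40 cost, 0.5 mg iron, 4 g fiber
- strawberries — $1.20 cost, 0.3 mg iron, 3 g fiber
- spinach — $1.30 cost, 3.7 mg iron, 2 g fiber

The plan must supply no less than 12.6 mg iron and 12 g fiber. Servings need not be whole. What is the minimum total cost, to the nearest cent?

$4.74

Two binding constraints pin down two serving amounts, so the optimal mix uses at most two foods. The candidates are each food alone (scaled to the tighter of iron/fiber) and each pair with both constraints tight.
sweet potato only: max(12.6/0.5, 12/4) = 25.2 servings → $10.08.
strawberries only: max(12.6/0.3, 12/3) = 42 servings → $50.40.
spinach only: max(12.6/3.7, 12/2) = 6 servings → $7.80.
sweet potato + strawberries: the both-tight solution has a negative serving — not a feasible corner.
sweet potato + spinach with both tight: 1.391 servings and 3.217 servings → $4.74.
strawberries + spinach with both tight: 1.829 servings and 3.257 servings → $6.43.
So the least-cost plan costs $4.74.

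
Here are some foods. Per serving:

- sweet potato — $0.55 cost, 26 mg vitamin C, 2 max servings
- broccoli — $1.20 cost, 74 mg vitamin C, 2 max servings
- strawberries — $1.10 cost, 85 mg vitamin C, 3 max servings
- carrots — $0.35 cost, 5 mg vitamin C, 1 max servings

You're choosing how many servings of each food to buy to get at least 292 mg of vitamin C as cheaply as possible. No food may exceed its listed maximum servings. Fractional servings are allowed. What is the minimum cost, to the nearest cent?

Cost per mg of vitamin C: strawberries $0.0129, broccoli $0.0162, sweet potato $0.0212, carrots $0.0700.
Take 3 servings of strawberries: +255.0 mg vitamin C for $3.30 (total $3.30, still need 37.0 mg).
Take 0.5 servings of broccoli: +37.0 mg vitamin C for $0.60 (total $3.90, still need 0.0 mg).
Greedy by cheapest-per-mg is optimal for a single linear constraint, so the minimum cost is $3.90.

$3.90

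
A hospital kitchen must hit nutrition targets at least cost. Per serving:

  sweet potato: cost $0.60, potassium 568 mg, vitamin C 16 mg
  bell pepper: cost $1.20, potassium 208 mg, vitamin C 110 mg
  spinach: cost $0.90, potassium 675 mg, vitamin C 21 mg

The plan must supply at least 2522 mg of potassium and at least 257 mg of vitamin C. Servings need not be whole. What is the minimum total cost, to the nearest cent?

Two binding constraints pin down two serving amounts, so the optimal mix uses at most two foods. The candidates are each food alone (scaled to the tighter of potassium/vitamin C) and each pair with both constraints tight.
sweet potato only: max(2522/568, 257/16) = 16.06 servings → $9.64.
bell pepper only: max(2522/208, 257/110) = 12.12 servings → $14.55.
spinach only: max(2522/675, 257/21) = 12.24 servings → $11.01.
sweet potato + bell pepper with both tight: 3.786 servings and 1.786 servings → $4.41.
sweet potato + spinach: the both-tight solution has a negative serving — not a feasible corner.
bell pepper + spinach with both tight: 1.725 servings and 3.205 servings → $4.95.
So the least-cost plan costs $4.41.

$4.41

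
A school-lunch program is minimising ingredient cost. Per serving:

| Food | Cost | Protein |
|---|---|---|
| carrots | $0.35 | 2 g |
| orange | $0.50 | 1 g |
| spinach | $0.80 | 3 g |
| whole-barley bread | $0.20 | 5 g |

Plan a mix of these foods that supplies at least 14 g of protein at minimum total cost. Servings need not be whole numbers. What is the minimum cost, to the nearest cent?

$0.56

Cost per g of protein: whole-barley bread $0.0400, carrots $0.1750, spinach $0.2667, orange $0.5000.
With no serving limits, use only whole-barley bread: 14 g / 5 g = 2.8 servings × $0.20 = $0.56.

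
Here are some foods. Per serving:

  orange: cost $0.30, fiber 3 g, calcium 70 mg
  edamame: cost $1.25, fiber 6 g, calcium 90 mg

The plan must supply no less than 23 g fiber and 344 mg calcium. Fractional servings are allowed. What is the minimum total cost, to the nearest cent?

With two linear requirements the optimum uses one or two foods; enumerate the corners.
orange only: max(23/3, 344/70) = 7.667 servings → $2.30.
edamame only: max(23/6, 344/90) = 3.833 servings → $4.79.
orange + edamame with both targets exact would need a negative amount; discard.
The minimum over all feasible corners is $2.30.

$2.30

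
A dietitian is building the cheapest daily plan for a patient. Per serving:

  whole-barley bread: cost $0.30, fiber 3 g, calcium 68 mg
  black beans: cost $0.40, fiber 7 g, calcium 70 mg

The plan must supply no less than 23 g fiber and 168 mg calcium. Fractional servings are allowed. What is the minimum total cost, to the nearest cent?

$1.31

A basic optimal solution has at most two foods positive. Try each food alone and each pair with both targets met exactly.
whole-barley bread only: max(23/3, 168/68) = 7.667 servings → $2.30.
black beans only: max(23/7, 168/70) = 3.286 servings → $1.31.
whole-barley bread + black beans with both targets exact would need a negative amount; discard.
The minimum over all feasible corners is $1.31.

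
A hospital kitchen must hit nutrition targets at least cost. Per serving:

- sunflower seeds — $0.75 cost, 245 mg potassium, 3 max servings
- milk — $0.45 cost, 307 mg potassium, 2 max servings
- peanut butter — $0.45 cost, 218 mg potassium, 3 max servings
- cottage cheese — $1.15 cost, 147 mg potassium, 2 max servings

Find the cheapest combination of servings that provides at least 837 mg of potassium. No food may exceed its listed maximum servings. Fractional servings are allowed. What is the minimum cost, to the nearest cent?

$1.36

Cost per mg of potassium: milk $0.0015, peanut butter $0.0021, sunflower seeds $0.0031, cottage cheese $0.0078.
Take 2 servings of milk: +614.0 mg potassium for $0.90 (total $0.90, still need 223.0 mg).
Take 1.023 servings of peanut butter: +223.0 mg potassium for $0.46 (total $1.36, still need 0.0 mg).
Filling from the cheapest source first is optimal under one linear minimum: $1.36.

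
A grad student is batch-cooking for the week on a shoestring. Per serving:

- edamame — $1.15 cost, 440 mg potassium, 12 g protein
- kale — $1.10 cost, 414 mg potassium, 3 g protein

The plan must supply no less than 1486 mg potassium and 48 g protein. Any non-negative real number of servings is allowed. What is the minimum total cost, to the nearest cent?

$4.60

Check every corner: each single food scaled to meet both minima, and each pair solved so both constraints bind.
edamame only: max(1486/440, 48/12) = 4 servings → $4.60.
kale only: max(1486/414, 48/3) = 16 servings → $17.60.
edamame + kale: intersection lies outside the first quadrant.
Cheapest feasible corner: $4.60.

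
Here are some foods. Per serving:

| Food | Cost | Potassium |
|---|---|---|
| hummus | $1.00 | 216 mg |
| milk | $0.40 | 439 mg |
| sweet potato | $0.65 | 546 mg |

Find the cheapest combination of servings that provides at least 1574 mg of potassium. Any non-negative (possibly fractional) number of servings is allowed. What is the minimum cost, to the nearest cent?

Cost per mg of potassium: milk $0.0009, sweet potato $0.0012, hummus $0.0046.
With no serving limits, use only milk: 1574 mg / 439 mg = 3.585 servings × $0.40 = $1.43.

$1.43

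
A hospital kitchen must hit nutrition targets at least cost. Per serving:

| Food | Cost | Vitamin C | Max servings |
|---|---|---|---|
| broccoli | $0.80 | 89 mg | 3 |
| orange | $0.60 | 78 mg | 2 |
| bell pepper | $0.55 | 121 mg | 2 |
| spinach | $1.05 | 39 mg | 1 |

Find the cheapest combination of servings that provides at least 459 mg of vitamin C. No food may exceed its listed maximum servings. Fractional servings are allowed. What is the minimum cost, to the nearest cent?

Cost per mg of vitamin C: bell pepper $0.0045, orange $0.0077, broccoli $0.0090, spinach $0.0269.
Take 2 servings of bell pepper: +242.0 mg vitamin C for $1.10 (total $1.10, still need 217.0 mg).
Take 2 servings of orange: +156.0 mg vitamin C for $1.20 (total $2.30, still need 61.0 mg).
Take 0.6854 servings of broccoli: +61.0 mg vitamin C for $0.55 (total $2.85, still need 0.0 mg).
Filling from the cheapest source first is optimal under one linear minimum: $2.85.

$2.85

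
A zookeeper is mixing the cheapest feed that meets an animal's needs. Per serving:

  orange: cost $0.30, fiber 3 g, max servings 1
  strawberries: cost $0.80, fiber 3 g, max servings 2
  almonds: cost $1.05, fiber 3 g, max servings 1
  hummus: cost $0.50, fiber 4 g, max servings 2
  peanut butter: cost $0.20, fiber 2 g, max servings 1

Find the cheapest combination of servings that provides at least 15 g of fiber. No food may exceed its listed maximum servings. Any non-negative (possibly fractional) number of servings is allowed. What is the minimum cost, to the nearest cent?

Cost per g of fiber: orange $0.1000, peanut butter $0.1000, hummus $0.1250, strawberries $0.2667, almonds $0.3500.
Take 1 serving of orange: +3.0 g fiber for $0.30 (total $0.30, still need 12.0 g).
Take 1 serving of peanut butter: +2.0 g fiber for $0.20 (total $0.50, still need 10.0 g).
Take 2 servings of hummus: +8.0 g fiber for $1.00 (total $1.50, still need 2.0 g).
Take 0.6667 servings of strawberries: +2.0 g fiber for $0.53 (total $2.03, still need 0.0 g).
Filling from the cheapest source first is optimal under one linear minimum: $2.03.

$2.03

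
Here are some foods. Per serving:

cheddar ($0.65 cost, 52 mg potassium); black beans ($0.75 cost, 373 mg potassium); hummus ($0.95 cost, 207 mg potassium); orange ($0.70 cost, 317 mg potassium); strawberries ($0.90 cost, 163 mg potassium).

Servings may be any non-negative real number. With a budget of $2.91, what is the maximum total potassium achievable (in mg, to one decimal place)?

1447.2 mg

Potassium per dollar: black beans 497.3, orange 452.9, hummus 217.9, strawberries 181.1, cheddar 80.
With no serving limits, spend the whole cost allowance on black beans: $2.91 / $0.75 × 373 mg = 1447.2 mg.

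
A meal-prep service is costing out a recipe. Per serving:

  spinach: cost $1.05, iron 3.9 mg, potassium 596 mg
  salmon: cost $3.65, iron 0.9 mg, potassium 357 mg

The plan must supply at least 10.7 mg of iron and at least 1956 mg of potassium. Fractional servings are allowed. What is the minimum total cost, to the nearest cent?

spinach only: max(10.7/3.9, 1956/596) = 3.282 servings → $3.45.
salmon only: max(10.7/0.9, 1956/357) = 11.89 servings → $43.39.
spinach + salmon with both tight: 2.406 servings and 1.462 servings → $7.86.
So the least-cost plan costs $3.45.

$3.45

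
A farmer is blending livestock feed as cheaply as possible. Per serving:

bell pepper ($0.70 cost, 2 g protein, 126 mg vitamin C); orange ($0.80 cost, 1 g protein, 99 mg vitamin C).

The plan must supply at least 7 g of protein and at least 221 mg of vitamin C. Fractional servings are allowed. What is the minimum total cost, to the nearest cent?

$2.45

An LP optimum is at a vertex; with two nutrient constraints at most two foods are used. Check each candidate.
bell pepper only: max(7/2, 221/126) = 3.5 servings → $2.45.
orange only: max(7/1, 221/99) = 7 servings → $5.60.
bell pepper + orange: intersection lies outside the first quadrant.
The minimum over all feasible corners is $2.45.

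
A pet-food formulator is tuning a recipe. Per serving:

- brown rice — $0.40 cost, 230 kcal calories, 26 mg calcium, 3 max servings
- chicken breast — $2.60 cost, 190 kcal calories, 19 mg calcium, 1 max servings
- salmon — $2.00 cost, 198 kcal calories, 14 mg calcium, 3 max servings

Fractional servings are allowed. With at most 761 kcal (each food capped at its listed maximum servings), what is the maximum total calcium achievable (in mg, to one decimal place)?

Calcium per kcal: brown rice 0.113, chicken breast 0.1, salmon 0.07071.
Take 3 servings of brown rice: uses 690 kcal, +78.0 mg calcium (running total 78.0 mg).
Take 0.3737 servings of chicken breast: uses 71 kcal, +7.1 mg calcium (running total 85.1 mg).
Filling greedily by calcium-per-kcal is optimal for one linear limit, giving 85.1 mg.

85.1 mg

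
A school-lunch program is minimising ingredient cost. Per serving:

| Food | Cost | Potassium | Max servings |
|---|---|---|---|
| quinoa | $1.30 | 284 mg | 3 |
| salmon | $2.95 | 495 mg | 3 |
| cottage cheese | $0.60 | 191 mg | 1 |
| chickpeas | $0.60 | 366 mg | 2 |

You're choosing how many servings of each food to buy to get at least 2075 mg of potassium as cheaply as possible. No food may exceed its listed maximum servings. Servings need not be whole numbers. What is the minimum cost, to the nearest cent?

Cost per mg of potassium: chickpeas $0.0016, cottage cheese $0.0031, quinoa $0.0046, salmon $0.0060.
Take 2 servings of chickpeas: +732.0 mg potassium for $1.20 (total $1.20, still need 1343.0 mg).
Take 1 serving of cottage cheese: +191.0 mg potassium for $0.60 (total $1.80, still need 1152.0 mg).
Take 3 servings of quinoa: +852.0 mg potassium for $3.90 (total $5.70, still need 300.0 mg).
Take 0.6061 servings of salmon: +300.0 mg potassium for $1.79 (total $7.49, still need 0.0 mg).
Filling from the cheapest source first is optimal under one linear minimum: $7.49.

$7.49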